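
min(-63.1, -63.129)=-63.129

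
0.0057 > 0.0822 False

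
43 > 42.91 True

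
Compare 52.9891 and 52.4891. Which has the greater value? 52.9891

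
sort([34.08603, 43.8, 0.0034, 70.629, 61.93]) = [0.0034, 34.08603, 43.8, 61.93, 70.629]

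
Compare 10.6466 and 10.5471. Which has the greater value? 10.6466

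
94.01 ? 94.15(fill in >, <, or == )<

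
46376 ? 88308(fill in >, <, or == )<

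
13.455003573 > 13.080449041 True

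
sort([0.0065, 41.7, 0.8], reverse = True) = [41.7, 0.8, 0.0065]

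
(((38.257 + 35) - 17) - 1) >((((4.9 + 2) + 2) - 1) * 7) False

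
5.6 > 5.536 True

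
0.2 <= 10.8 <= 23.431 True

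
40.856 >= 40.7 True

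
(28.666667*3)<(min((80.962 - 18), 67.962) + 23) False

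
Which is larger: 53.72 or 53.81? 53.81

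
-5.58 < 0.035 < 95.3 True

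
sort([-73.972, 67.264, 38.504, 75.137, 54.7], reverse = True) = [75.137, 67.264, 54.7, 38.504, -73.972]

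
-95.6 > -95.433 False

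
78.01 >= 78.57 False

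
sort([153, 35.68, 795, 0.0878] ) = [0.0878, 35.68, 153, 795]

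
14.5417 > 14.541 True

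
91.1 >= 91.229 False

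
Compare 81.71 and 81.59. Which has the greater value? 81.71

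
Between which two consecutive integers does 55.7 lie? 55 and 56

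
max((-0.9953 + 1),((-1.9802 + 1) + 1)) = 0.0198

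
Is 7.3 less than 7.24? No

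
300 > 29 True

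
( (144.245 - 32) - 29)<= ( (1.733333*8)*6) False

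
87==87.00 True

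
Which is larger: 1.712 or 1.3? 1.712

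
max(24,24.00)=24.00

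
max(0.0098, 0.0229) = 0.0229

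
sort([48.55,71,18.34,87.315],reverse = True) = [87.315,71,48.55,18.34]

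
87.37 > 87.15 True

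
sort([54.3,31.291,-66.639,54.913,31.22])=[-66.639,31.22,31.291,54.3,54.913]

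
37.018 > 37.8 False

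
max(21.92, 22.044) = 22.044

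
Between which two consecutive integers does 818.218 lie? 818 and 819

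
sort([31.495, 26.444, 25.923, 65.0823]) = [25.923, 26.444, 31.495, 65.0823]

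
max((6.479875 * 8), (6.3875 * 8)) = 51.839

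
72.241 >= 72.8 False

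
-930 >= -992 True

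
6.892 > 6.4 True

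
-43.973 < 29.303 True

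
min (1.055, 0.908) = 0.908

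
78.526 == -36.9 False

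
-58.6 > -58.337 False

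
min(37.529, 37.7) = 37.529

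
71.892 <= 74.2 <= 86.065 True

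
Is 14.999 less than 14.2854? No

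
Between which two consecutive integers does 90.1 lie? 90 and 91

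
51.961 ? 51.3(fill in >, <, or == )>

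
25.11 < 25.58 True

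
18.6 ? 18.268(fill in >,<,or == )>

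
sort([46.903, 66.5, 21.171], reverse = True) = [66.5, 46.903, 21.171]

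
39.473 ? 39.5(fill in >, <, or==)<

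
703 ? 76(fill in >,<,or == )>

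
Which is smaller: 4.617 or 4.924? 4.617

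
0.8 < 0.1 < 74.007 False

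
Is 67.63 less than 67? No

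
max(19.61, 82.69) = 82.69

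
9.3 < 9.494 True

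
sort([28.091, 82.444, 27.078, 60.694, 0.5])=[0.5, 27.078, 28.091, 60.694, 82.444]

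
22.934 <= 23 True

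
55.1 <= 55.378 True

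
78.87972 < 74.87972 False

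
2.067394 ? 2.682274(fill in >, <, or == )<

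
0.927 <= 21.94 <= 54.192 True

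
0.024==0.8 False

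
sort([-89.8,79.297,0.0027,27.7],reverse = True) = [79.297,27.7,0.0027,-89.8]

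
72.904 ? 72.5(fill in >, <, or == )>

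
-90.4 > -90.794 True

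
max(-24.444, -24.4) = -24.4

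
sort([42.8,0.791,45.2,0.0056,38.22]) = [0.0056,0.791,38.22,42.8,45.2]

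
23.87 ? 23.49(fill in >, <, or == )>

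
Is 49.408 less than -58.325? No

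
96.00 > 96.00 False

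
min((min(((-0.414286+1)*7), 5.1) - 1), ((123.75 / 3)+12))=3.099998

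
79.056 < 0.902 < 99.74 False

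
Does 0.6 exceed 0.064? Yes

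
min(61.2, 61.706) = 61.2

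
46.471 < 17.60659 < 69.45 False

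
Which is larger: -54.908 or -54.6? -54.6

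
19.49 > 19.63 False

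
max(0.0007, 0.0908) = 0.0908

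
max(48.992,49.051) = 49.051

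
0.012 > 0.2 False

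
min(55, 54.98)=54.98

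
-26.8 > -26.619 False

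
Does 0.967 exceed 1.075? No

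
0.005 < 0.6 True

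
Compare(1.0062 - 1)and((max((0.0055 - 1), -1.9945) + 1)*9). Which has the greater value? ((max((0.0055 - 1), -1.9945) + 1)*9)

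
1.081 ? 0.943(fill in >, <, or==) >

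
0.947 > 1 False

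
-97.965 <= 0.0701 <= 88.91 True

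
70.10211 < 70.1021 False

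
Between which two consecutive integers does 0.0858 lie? 0 and 1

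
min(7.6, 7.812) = 7.6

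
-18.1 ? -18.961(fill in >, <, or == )>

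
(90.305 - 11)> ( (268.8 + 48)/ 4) True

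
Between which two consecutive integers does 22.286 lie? 22 and 23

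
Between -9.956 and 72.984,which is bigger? 72.984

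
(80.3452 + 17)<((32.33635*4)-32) True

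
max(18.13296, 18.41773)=18.41773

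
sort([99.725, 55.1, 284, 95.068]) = [55.1, 95.068, 99.725, 284]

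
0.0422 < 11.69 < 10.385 False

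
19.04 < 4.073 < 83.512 False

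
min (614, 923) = 614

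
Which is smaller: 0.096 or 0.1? 0.096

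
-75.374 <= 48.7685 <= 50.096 True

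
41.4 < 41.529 True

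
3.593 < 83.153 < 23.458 False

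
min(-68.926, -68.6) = -68.926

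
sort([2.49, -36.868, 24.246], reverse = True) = [24.246, 2.49, -36.868]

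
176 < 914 True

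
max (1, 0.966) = 1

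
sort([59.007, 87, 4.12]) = [4.12, 59.007, 87]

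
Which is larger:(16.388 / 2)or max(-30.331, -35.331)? (16.388 / 2)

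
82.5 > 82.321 True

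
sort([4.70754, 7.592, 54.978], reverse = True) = [54.978, 7.592, 4.70754]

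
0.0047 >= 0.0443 False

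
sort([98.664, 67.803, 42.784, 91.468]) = [42.784, 67.803, 91.468, 98.664]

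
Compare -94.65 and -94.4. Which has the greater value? -94.4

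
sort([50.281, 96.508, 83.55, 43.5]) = [43.5, 50.281, 83.55, 96.508]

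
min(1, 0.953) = 0.953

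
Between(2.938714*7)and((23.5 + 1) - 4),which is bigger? (2.938714*7)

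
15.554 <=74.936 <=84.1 True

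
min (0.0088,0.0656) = 0.0088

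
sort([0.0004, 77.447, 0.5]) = [0.0004, 0.5, 77.447]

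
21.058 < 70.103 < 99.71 True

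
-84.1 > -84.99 True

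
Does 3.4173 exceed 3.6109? No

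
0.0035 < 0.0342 True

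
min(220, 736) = 220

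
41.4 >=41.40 True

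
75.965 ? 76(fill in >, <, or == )<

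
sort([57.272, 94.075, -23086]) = [-23086, 57.272, 94.075]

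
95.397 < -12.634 False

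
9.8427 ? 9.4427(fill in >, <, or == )>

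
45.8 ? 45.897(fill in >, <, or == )<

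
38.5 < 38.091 False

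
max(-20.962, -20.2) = -20.2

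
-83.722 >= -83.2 False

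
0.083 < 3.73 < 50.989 True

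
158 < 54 False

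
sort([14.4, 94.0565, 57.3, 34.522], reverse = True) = [94.0565, 57.3, 34.522, 14.4]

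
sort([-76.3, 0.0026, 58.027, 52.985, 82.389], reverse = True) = [82.389, 58.027, 52.985, 0.0026, -76.3]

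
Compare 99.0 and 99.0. They are equal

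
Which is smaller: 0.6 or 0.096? 0.096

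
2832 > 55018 False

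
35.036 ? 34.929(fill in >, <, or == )>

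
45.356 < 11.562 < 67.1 False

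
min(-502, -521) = -521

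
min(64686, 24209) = 24209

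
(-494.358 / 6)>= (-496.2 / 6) True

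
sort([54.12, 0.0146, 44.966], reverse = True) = [54.12, 44.966, 0.0146]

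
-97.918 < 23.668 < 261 True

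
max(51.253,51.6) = 51.6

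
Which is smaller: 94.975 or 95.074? 94.975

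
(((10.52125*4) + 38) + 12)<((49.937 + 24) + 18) False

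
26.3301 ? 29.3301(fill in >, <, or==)<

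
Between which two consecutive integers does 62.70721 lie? 62 and 63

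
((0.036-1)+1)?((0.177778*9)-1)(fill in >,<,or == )<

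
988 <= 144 False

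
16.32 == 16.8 False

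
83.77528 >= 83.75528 True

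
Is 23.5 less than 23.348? No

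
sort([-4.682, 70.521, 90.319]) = [-4.682, 70.521, 90.319]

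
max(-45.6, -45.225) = -45.225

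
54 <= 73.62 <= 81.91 True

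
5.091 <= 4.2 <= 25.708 False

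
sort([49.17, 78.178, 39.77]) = [39.77, 49.17, 78.178]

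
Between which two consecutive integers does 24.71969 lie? 24 and 25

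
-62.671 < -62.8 False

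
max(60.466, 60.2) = 60.466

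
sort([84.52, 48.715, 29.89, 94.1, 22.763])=[22.763, 29.89, 48.715, 84.52, 94.1]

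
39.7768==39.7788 False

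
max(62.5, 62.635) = 62.635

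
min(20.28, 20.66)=20.28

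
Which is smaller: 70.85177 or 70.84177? 70.84177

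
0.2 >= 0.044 True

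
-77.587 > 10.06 False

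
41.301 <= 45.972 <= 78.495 True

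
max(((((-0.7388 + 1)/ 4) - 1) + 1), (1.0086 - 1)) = 0.0653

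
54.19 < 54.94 True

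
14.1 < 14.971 True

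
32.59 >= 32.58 True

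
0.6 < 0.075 False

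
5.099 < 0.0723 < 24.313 False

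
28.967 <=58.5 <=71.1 True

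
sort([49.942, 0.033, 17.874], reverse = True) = [49.942, 17.874, 0.033]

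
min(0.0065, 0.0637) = 0.0065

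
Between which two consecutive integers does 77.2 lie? 77 and 78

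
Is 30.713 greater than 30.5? Yes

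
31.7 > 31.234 True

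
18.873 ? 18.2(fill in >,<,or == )>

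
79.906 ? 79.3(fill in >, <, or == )>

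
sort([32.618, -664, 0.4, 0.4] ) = [-664, 0.4, 0.4, 32.618]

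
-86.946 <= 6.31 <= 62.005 True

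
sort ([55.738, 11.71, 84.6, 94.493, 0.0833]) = [0.0833, 11.71, 55.738, 84.6, 94.493]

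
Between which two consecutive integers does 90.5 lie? 90 and 91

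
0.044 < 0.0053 False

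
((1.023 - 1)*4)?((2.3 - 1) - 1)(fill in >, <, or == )<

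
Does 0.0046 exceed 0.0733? No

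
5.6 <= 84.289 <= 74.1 False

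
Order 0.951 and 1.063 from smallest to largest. 0.951, 1.063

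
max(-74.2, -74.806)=-74.2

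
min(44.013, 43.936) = 43.936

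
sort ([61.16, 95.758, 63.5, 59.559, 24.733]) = [24.733, 59.559, 61.16, 63.5, 95.758]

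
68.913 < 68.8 False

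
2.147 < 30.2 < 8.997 False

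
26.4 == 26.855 False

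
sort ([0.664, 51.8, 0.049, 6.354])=[0.049, 0.664, 6.354, 51.8]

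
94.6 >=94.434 True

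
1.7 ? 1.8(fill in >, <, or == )<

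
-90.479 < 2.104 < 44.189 True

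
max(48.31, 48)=48.31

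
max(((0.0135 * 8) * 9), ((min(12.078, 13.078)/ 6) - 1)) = 1.013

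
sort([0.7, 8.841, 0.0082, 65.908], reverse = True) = [65.908, 8.841, 0.7, 0.0082]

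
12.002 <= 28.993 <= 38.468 True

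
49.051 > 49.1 False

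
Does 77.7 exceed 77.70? No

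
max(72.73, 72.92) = 72.92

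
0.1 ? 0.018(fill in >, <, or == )>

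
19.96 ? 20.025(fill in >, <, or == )<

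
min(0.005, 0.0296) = 0.005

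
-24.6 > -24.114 False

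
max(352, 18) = 352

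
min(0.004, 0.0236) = 0.004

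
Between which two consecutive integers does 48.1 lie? 48 and 49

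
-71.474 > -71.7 True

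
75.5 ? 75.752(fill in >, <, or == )<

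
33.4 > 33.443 False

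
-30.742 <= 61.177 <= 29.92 False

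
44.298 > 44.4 False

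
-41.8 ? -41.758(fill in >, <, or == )<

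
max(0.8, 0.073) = 0.8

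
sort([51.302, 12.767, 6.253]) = [6.253, 12.767, 51.302]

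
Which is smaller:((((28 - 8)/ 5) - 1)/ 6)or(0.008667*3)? (0.008667*3)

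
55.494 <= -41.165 False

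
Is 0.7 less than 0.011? No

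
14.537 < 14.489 False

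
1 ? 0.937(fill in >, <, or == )>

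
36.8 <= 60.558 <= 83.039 True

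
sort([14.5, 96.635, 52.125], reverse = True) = [96.635, 52.125, 14.5]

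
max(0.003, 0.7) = 0.7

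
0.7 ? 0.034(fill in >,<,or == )>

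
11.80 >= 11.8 True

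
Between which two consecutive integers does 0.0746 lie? 0 and 1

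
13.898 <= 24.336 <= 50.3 True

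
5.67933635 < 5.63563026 False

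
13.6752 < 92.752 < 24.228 False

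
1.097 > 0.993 True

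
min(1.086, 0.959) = 0.959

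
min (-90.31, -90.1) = -90.31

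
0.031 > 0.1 False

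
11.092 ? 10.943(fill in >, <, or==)>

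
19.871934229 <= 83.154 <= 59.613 False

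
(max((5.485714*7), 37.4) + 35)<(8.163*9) True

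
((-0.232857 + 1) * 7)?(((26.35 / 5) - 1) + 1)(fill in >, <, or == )>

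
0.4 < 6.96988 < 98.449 True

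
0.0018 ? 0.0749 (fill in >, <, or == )<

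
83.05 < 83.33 True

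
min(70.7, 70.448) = 70.448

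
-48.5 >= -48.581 True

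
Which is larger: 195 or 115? 195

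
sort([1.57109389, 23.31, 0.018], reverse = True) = [23.31, 1.57109389, 0.018]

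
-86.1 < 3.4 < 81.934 True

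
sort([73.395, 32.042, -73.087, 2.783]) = [-73.087, 2.783, 32.042, 73.395]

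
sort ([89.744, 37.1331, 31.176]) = [31.176, 37.1331, 89.744]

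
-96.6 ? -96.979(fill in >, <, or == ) >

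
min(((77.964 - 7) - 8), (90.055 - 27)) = 62.964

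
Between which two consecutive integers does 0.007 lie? 0 and 1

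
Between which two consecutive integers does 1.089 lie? 1 and 2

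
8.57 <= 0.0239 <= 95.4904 False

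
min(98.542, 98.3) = 98.3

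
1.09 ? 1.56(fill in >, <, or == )<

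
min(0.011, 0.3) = 0.011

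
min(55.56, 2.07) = 2.07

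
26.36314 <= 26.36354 True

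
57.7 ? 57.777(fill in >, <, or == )<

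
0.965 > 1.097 False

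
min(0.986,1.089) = 0.986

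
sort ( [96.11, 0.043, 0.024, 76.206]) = [0.024, 0.043, 76.206, 96.11]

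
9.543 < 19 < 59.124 True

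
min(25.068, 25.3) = 25.068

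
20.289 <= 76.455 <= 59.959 False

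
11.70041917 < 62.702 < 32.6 False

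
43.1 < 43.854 True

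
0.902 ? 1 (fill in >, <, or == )<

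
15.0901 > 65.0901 False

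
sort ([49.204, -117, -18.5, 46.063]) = [-117, -18.5, 46.063, 49.204]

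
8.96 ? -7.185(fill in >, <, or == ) >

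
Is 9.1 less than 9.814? Yes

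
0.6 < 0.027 False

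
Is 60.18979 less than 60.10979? No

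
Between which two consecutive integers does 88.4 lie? 88 and 89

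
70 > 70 False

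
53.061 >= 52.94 True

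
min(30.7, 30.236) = 30.236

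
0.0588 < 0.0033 False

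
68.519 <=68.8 True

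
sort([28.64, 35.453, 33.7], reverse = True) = [35.453, 33.7, 28.64]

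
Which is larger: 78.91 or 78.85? 78.91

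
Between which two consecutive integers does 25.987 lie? 25 and 26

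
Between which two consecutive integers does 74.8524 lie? 74 and 75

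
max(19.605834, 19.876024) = 19.876024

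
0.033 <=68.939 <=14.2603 False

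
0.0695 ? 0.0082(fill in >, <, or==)>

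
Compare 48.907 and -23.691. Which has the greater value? 48.907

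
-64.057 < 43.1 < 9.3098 False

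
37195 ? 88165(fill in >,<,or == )<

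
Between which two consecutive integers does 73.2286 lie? 73 and 74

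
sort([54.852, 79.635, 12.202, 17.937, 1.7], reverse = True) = [79.635, 54.852, 17.937, 12.202, 1.7]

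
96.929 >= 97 False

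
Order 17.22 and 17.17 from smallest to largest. 17.17,17.22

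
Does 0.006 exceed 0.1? No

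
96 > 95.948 True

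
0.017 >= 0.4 False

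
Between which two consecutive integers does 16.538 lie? 16 and 17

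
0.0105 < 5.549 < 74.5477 True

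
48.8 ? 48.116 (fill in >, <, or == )>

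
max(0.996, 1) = 1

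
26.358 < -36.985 False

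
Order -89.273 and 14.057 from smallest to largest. -89.273, 14.057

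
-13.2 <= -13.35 False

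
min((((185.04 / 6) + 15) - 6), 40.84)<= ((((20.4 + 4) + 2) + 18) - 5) False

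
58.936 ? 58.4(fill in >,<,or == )>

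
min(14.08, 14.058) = 14.058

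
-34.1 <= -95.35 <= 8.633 False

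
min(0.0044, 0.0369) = 0.0044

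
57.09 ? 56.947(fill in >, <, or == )>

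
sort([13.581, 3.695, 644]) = [3.695, 13.581, 644]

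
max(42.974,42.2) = 42.974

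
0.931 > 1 False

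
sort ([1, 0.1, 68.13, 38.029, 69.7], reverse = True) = [69.7, 68.13, 38.029, 1, 0.1]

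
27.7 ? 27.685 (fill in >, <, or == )>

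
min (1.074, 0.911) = 0.911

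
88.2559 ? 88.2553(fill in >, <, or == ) >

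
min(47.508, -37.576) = -37.576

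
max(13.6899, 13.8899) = 13.8899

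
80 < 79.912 False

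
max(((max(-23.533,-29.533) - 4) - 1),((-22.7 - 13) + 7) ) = -28.533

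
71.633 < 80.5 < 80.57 True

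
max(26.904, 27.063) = 27.063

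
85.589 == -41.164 False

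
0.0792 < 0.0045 False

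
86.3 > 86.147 True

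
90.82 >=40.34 True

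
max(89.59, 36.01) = 89.59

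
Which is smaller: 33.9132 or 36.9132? 33.9132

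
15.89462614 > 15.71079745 True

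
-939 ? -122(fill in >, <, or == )<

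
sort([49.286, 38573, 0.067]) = [0.067, 49.286, 38573]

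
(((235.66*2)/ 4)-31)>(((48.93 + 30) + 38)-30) False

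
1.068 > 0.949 True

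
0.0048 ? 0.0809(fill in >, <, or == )<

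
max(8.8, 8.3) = 8.8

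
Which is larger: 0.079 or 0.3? 0.3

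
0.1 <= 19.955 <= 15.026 False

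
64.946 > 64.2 True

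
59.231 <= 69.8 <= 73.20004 True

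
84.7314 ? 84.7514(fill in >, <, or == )<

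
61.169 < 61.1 False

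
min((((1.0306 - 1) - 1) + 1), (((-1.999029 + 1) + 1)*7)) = 0.006797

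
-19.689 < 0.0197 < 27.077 True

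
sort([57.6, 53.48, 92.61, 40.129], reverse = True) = [92.61, 57.6, 53.48, 40.129]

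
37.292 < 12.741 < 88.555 False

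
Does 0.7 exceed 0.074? Yes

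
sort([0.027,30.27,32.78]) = [0.027,30.27,32.78]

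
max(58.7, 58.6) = 58.7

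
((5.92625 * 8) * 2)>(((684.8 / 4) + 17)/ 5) True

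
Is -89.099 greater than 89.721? No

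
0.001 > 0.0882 False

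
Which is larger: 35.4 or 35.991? 35.991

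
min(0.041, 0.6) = 0.041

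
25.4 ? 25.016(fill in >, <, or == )>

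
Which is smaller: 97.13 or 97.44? 97.13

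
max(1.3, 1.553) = 1.553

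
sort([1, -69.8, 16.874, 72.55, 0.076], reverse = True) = [72.55, 16.874, 1, 0.076, -69.8]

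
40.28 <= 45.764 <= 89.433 True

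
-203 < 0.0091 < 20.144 True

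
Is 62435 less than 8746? No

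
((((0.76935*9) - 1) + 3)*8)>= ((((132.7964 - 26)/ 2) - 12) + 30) False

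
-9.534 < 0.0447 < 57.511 True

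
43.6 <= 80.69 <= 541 True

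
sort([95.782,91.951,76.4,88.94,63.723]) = [63.723,76.4,88.94,91.951,95.782]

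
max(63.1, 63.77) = 63.77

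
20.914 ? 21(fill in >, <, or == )<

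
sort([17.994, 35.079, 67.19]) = [17.994, 35.079, 67.19]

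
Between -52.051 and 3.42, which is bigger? 3.42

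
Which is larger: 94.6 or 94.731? 94.731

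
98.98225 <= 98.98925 True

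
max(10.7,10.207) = 10.7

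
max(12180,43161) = 43161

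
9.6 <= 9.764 True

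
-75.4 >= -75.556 True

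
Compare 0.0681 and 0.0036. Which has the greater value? 0.0681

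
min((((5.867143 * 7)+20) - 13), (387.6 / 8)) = 48.070001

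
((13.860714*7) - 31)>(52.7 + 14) False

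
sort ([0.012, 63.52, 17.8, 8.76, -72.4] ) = [-72.4, 0.012, 8.76, 17.8, 63.52]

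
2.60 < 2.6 False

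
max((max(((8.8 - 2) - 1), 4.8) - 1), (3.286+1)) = 4.8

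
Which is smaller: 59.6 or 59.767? 59.6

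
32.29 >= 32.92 False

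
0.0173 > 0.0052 True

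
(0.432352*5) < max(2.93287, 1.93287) True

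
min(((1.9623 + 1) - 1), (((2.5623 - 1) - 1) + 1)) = 1.5623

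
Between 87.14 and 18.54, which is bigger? 87.14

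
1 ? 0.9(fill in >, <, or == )>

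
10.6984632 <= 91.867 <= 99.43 True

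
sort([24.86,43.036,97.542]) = [24.86,43.036,97.542]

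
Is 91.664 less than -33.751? No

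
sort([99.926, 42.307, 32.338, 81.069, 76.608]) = [32.338, 42.307, 76.608, 81.069, 99.926]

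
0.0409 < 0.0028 False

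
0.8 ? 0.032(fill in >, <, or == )>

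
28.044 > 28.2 False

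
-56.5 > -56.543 True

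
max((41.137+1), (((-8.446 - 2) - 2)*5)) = 42.137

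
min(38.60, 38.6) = 38.60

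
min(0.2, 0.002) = 0.002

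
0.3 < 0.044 False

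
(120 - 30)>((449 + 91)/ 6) False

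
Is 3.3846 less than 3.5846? Yes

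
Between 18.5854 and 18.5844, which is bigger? 18.5854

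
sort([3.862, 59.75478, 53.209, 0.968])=[0.968, 3.862, 53.209, 59.75478]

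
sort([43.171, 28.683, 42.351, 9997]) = [28.683, 42.351, 43.171, 9997]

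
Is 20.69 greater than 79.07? No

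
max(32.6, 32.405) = 32.6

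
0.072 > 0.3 False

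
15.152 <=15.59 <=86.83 True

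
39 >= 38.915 True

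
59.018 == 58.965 False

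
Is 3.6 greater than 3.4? Yes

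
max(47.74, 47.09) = 47.74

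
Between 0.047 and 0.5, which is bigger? 0.5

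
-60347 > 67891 False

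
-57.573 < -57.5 True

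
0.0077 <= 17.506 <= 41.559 True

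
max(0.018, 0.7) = 0.7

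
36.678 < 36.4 False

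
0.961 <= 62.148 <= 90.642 True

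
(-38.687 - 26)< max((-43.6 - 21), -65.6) True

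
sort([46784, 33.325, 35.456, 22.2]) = [22.2, 33.325, 35.456, 46784]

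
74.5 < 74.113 False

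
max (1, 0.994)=1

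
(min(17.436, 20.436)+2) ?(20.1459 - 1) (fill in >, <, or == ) >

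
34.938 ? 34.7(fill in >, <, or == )>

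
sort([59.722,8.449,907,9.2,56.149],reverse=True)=[907,59.722,56.149,9.2,8.449]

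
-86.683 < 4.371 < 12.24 True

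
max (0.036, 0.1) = 0.1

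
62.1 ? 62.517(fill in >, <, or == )<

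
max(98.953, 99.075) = 99.075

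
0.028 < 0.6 True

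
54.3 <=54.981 True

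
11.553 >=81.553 False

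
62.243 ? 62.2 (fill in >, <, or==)>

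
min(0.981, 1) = 0.981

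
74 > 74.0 False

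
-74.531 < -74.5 True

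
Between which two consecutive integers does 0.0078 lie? 0 and 1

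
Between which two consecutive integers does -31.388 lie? -32 and -31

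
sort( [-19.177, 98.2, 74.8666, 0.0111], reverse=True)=[98.2, 74.8666, 0.0111, -19.177]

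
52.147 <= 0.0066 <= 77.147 False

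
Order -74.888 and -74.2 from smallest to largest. -74.888, -74.2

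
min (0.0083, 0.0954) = 0.0083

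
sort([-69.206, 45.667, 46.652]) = [-69.206, 45.667, 46.652]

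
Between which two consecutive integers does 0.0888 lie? 0 and 1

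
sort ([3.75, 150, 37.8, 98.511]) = [3.75, 37.8, 98.511, 150]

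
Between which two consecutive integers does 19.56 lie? 19 and 20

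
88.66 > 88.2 True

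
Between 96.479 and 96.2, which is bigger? 96.479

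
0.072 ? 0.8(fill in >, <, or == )<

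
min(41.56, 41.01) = 41.01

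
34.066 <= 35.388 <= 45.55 True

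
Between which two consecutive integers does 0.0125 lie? 0 and 1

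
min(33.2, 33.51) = 33.2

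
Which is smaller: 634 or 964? 634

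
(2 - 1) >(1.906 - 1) True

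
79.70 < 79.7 False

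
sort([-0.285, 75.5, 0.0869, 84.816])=[-0.285, 0.0869, 75.5, 84.816]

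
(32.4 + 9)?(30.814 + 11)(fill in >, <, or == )<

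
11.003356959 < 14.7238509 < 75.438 True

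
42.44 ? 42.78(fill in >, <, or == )<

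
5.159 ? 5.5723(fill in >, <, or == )<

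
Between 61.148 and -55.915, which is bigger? 61.148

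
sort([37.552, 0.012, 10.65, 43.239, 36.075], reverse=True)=[43.239, 37.552, 36.075, 10.65, 0.012]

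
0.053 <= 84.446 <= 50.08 False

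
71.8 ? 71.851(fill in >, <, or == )<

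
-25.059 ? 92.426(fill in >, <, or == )<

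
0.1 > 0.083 True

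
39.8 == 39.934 False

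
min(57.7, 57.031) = 57.031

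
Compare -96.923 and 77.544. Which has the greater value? 77.544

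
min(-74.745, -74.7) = -74.745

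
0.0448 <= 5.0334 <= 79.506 True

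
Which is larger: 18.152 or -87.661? 18.152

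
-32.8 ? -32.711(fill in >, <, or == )<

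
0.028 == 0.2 False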